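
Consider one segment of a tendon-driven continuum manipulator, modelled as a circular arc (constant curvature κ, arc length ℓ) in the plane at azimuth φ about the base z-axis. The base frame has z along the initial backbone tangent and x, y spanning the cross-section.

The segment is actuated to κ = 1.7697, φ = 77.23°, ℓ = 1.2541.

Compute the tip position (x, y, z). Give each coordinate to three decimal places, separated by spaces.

0.200 0.884 0.450

θ = κ·ℓ = 1.7697 × 1.2541 = 2.21938 rad
ρ = (1 − cos θ)/κ = (1 − -0.60406)/1.7697 = 0.90640
z = sin θ / κ = 0.79694/1.7697 = 0.45032
x = ρ cos φ = 0.90640 × cos(77.23°) = 0.20035
y = ρ sin φ = 0.90640 × sin(77.23°) = 0.88398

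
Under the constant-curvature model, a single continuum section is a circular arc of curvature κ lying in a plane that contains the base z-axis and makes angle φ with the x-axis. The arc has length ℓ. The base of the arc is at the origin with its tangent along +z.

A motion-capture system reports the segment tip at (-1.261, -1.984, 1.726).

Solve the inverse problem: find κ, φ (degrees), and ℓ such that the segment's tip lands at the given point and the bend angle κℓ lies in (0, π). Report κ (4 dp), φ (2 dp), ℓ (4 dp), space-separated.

0.5528 237.56 3.3919

ρ = √(x²+y²) = √(-1.261² + -1.984²) = 2.35082
φ = atan2(y, x) mod 360° = atan2(-1.984, -1.261) = 237.5606°
|p|² = ρ² + z² = 2.35082² + 1.726² = 8.50545
κ = 2ρ / |p|² = 2×2.35082 / 8.50545 = 0.55278
θ = 2·atan2(ρ, z) = 2·atan2(2.35082, 1.726) = 1.87495 rad
ℓ = θ/κ = 1.87495/0.55278 = 3.39186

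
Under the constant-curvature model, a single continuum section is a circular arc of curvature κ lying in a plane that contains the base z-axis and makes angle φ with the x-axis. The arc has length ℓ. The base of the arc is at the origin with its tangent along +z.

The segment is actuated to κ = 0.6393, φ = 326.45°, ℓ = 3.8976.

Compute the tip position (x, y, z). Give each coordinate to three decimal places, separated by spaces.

2.342 -1.553 0.946

θ = κ·ℓ = 0.6393 × 3.8976 = 2.49174 rad
ρ = (1 − cos θ)/κ = (1 − -0.79617)/0.6393 = 2.80959
z = sin θ / κ = 0.60507/0.6393 = 0.94646
x = ρ cos φ = 2.80959 × cos(326.45°) = 2.34152
y = ρ sin φ = 2.80959 × sin(326.45°) = -1.55276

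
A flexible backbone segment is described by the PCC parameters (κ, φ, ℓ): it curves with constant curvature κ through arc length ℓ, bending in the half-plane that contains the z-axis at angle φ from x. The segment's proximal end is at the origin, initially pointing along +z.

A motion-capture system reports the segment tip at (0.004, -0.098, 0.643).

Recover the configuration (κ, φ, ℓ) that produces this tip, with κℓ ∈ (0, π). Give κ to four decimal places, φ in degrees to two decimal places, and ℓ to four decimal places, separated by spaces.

0.4637 272.34 0.6529

ρ = √(x²+y²) = √(0.004² + -0.098²) = 0.09808
φ = atan2(y, x) mod 360° = atan2(-0.098, 0.004) = 272.3373°
|p|² = ρ² + z² = 0.09808² + 0.643² = 0.42307
κ = 2ρ / |p|² = 2×0.09808 / 0.42307 = 0.46367
θ = 2·atan2(ρ, z) = 2·atan2(0.09808, 0.643) = 0.30274 rad
ℓ = θ/κ = 0.30274/0.46367 = 0.65293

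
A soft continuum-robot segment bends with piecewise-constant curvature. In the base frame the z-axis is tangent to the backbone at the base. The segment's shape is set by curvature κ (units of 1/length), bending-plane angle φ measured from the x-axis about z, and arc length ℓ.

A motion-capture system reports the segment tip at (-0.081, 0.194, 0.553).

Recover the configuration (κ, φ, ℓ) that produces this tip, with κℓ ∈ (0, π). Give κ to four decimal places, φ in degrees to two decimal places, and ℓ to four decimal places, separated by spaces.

1.2013 112.66 0.6048

ρ = √(x²+y²) = √(-0.081² + 0.194²) = 0.21023
φ = atan2(y, x) mod 360° = atan2(0.194, -0.081) = 112.6618°
|p|² = ρ² + z² = 0.21023² + 0.553² = 0.35001
κ = 2ρ / |p|² = 2×0.21023 / 0.35001 = 1.20130
θ = 2·atan2(ρ, z) = 2·atan2(0.21023, 0.553) = 0.72658 rad
ℓ = θ/κ = 0.72658/1.20130 = 0.60483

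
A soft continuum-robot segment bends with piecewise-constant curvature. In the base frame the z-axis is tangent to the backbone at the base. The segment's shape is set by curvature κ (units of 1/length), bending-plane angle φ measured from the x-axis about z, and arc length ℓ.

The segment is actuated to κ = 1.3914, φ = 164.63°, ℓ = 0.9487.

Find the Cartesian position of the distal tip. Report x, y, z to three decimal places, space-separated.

-0.521 0.143 0.696

θ = κ·ℓ = 1.3914 × 0.9487 = 1.32002 rad
ρ = (1 − cos θ)/κ = (1 − 0.24815)/1.3914 = 0.54035
z = sin θ / κ = 0.96872/1.3914 = 0.69622
x = ρ cos φ = 0.54035 × cos(164.63°) = -0.52103
y = ρ sin φ = 0.54035 × sin(164.63°) = 0.14322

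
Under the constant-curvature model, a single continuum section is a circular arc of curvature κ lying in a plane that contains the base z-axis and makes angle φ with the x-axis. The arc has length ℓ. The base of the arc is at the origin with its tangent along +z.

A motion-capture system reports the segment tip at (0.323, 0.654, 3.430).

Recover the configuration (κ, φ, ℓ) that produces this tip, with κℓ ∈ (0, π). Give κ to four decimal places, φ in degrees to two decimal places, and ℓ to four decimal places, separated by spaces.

0.1186 63.72 3.5325

ρ = √(x²+y²) = √(0.323² + 0.654²) = 0.72941
φ = atan2(y, x) mod 360° = atan2(0.654, 0.323) = 63.7160°
|p|² = ρ² + z² = 0.72941² + 3.430² = 12.29695
κ = 2ρ / |p|² = 2×0.72941 / 12.29695 = 0.11863
θ = 2·atan2(ρ, z) = 2·atan2(0.72941, 3.430) = 0.41907 rad
ℓ = θ/κ = 0.41907/0.11863 = 3.53249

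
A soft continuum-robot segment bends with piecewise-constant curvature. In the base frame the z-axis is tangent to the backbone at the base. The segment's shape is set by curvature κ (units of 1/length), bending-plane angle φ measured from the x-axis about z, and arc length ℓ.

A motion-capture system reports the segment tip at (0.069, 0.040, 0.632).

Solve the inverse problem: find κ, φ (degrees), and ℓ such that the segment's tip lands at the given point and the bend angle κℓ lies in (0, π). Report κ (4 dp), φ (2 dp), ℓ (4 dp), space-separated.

0.3931 30.10 0.6387

ρ = √(x²+y²) = √(0.069² + 0.040²) = 0.07976
φ = atan2(y, x) mod 360° = atan2(0.040, 0.069) = 30.1013°
|p|² = ρ² + z² = 0.07976² + 0.632² = 0.40579
κ = 2ρ / |p|² = 2×0.07976 / 0.40579 = 0.39309
θ = 2·atan2(ρ, z) = 2·atan2(0.07976, 0.632) = 0.25106 rad
ℓ = θ/κ = 0.25106/0.39309 = 0.63869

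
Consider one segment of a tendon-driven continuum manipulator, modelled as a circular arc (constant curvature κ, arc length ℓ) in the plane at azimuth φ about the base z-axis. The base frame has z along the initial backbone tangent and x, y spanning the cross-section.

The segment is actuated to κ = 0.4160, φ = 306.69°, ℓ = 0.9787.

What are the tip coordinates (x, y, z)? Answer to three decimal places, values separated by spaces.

0.117 -0.158 0.952

θ = κ·ℓ = 0.4160 × 0.9787 = 0.40714 rad
ρ = (1 − cos θ)/κ = (1 − 0.91826)/0.4160 = 0.19650
z = sin θ / κ = 0.39598/0.4160 = 0.95188
x = ρ cos φ = 0.19650 × cos(306.69°) = 0.11740
y = ρ sin φ = 0.19650 × sin(306.69°) = -0.15757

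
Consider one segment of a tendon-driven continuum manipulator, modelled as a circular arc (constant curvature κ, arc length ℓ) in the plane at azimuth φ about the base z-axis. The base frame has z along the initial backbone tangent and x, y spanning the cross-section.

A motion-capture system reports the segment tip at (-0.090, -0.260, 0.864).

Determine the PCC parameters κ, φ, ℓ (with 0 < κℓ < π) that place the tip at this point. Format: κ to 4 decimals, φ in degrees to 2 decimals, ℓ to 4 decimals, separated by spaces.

ρ = √(x²+y²) = √(-0.090² + -0.260²) = 0.27514
φ = atan2(y, x) mod 360° = atan2(-0.260, -0.090) = 250.9065°
|p|² = ρ² + z² = 0.27514² + 0.864² = 0.82220
κ = 2ρ / |p|² = 2×0.27514 / 0.82220 = 0.66927
θ = 2·atan2(ρ, z) = 2·atan2(0.27514, 0.864) = 0.61658 rad
ℓ = θ/κ = 0.61658/0.66927 = 0.92127

0.6693 250.91 0.9213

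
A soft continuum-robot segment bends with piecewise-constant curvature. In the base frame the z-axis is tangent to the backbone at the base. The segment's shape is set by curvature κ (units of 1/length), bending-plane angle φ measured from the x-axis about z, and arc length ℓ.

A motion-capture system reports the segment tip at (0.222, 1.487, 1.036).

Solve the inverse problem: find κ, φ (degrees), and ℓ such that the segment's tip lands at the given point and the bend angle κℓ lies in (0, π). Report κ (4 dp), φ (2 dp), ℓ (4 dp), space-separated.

0.9020 81.51 2.1452

ρ = √(x²+y²) = √(0.222² + 1.487²) = 1.50348
φ = atan2(y, x) mod 360° = atan2(1.487, 0.222) = 81.5088°
|p|² = ρ² + z² = 1.50348² + 1.036² = 3.33375
κ = 2ρ / |p|² = 2×1.50348 / 3.33375 = 0.90198
θ = 2·atan2(ρ, z) = 2·atan2(1.50348, 1.036) = 1.93489 rad
ℓ = θ/κ = 1.93489/0.90198 = 2.14517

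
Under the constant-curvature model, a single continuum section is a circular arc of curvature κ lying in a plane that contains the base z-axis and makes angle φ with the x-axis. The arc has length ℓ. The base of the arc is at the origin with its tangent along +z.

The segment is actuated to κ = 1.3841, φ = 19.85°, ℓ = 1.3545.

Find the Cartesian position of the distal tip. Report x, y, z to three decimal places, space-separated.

0.883 0.319 0.689

θ = κ·ℓ = 1.3841 × 1.3545 = 1.87476 rad
ρ = (1 − cos θ)/κ = (1 − -0.29931)/1.3841 = 0.93874
z = sin θ / κ = 0.95416/1.3841 = 0.68937
x = ρ cos φ = 0.93874 × cos(19.85°) = 0.88296
y = ρ sin φ = 0.93874 × sin(19.85°) = 0.31876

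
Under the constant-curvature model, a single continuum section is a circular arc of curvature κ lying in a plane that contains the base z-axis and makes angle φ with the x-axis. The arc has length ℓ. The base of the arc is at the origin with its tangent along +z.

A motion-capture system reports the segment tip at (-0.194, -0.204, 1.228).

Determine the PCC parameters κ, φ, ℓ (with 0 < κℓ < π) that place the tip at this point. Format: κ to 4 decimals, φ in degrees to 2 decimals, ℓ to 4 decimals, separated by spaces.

ρ = √(x²+y²) = √(-0.194² + -0.204²) = 0.28152
φ = atan2(y, x) mod 360° = atan2(-0.204, -0.194) = 226.4393°
|p|² = ρ² + z² = 0.28152² + 1.228² = 1.58724
κ = 2ρ / |p|² = 2×0.28152 / 1.58724 = 0.35473
θ = 2·atan2(ρ, z) = 2·atan2(0.28152, 1.228) = 0.45071 rad
ℓ = θ/κ = 0.45071/0.35473 = 1.27058

0.3547 226.44 1.2706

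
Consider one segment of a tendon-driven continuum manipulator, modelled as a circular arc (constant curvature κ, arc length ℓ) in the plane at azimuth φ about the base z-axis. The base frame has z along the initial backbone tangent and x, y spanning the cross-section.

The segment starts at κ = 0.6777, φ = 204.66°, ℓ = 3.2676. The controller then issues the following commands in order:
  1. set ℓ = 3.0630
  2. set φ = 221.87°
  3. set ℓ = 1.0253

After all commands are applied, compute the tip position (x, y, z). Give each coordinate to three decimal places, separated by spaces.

-0.255 -0.228 0.945

initial: κ=0.6777, φ=204.66°, ℓ=3.2676
cmd 1: set ℓ=3.0630 → (κ,φ,ℓ)=(0.6777,204.66°,3.0630) → tip=(-1.9898,-0.9135,1.2914)
cmd 2: set φ=221.87° → (κ,φ,ℓ)=(0.6777,221.87°,3.0630) → tip=(-1.6304,-1.4613,1.2914)
cmd 3: set ℓ=1.0253 → (κ,φ,ℓ)=(0.6777,221.87°,1.0253) → tip=(-0.2548,-0.2283,0.9448)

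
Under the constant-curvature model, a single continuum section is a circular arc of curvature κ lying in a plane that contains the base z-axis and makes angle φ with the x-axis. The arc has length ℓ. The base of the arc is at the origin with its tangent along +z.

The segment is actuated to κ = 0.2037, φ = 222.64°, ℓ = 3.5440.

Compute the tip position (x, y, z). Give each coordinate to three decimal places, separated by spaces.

θ = κ·ℓ = 0.2037 × 3.5440 = 0.72191 rad
ρ = (1 − cos θ)/κ = (1 − 0.75054)/0.2037 = 1.22463
z = sin θ / κ = 0.66082/0.2037 = 3.24409
x = ρ cos φ = 1.22463 × cos(222.64°) = -0.90087
y = ρ sin φ = 1.22463 × sin(222.64°) = -0.82955

-0.901 -0.830 3.244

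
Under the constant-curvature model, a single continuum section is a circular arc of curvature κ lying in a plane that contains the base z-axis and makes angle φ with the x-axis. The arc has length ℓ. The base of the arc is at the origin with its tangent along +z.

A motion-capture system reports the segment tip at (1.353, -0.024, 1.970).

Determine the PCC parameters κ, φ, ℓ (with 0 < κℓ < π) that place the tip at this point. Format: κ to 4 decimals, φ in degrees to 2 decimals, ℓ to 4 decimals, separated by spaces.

0.4738 358.98 2.5406

ρ = √(x²+y²) = √(1.353² + -0.024²) = 1.35321
φ = atan2(y, x) mod 360° = atan2(-0.024, 1.353) = 358.9838°
|p|² = ρ² + z² = 1.35321² + 1.970² = 5.71209
κ = 2ρ / |p|² = 2×1.35321 / 5.71209 = 0.47381
θ = 2·atan2(ρ, z) = 2·atan2(1.35321, 1.970) = 1.20377 rad
ℓ = θ/κ = 1.20377/0.47381 = 2.54064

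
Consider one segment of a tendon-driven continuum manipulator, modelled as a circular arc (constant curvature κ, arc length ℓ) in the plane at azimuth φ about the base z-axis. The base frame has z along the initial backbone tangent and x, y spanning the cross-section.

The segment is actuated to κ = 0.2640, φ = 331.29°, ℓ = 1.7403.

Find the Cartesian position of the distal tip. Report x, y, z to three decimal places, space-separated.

θ = κ·ℓ = 0.2640 × 1.7403 = 0.45944 rad
ρ = (1 − cos θ)/κ = (1 − 0.89630)/0.2640 = 0.39280
z = sin θ / κ = 0.44345/0.2640 = 1.67972
x = ρ cos φ = 0.39280 × cos(331.29°) = 0.34451
y = ρ sin φ = 0.39280 × sin(331.29°) = -0.18869

0.345 -0.189 1.680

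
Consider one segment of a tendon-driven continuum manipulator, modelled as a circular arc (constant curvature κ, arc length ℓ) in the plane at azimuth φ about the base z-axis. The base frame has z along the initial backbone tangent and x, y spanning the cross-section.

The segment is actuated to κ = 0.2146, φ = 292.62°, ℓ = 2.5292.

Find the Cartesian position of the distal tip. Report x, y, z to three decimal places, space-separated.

0.258 -0.618 2.407

θ = κ·ℓ = 0.2146 × 2.5292 = 0.54277 rad
ρ = (1 − cos θ)/κ = (1 − 0.85628)/0.2146 = 0.66970
z = sin θ / κ = 0.51651/0.2146 = 2.40683
x = ρ cos φ = 0.66970 × cos(292.62°) = 0.25758
y = ρ sin φ = 0.66970 × sin(292.62°) = -0.61818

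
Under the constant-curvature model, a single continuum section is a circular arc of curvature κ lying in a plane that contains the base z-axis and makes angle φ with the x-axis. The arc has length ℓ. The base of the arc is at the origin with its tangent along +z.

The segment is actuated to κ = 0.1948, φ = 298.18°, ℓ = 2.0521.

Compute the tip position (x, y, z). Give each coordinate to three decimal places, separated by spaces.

0.191 -0.357 1.998

θ = κ·ℓ = 0.1948 × 2.0521 = 0.39975 rad
ρ = (1 − cos θ)/κ = (1 − 0.92116)/0.1948 = 0.40473
z = sin θ / κ = 0.38919/0.1948 = 1.99788
x = ρ cos φ = 0.40473 × cos(298.18°) = 0.19113
y = ρ sin φ = 0.40473 × sin(298.18°) = -0.35676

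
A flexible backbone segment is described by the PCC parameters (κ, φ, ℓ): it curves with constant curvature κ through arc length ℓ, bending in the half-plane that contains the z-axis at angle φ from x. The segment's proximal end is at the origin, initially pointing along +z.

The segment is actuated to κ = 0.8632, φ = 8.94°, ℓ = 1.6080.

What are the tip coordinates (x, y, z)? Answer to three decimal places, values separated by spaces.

0.936 0.147 1.139

θ = κ·ℓ = 0.8632 × 1.6080 = 1.38803 rad
ρ = (1 − cos θ)/κ = (1 − 0.18175)/0.8632 = 0.94792
z = sin θ / κ = 0.98334/0.8632 = 1.13918
x = ρ cos φ = 0.94792 × cos(8.94°) = 0.93641
y = ρ sin φ = 0.94792 × sin(8.94°) = 0.14731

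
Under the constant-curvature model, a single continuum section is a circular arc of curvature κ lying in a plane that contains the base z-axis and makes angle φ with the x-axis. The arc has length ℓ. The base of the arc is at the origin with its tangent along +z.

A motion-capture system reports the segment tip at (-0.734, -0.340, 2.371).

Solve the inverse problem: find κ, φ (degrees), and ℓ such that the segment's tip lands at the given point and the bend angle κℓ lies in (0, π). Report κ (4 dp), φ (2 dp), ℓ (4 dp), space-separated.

0.2578 204.85 2.5509

ρ = √(x²+y²) = √(-0.734² + -0.340²) = 0.80892
φ = atan2(y, x) mod 360° = atan2(-0.340, -0.734) = 204.8543°
|p|² = ρ² + z² = 0.80892² + 2.371² = 6.27600
κ = 2ρ / |p|² = 2×0.80892 / 6.27600 = 0.25778
θ = 2·atan2(ρ, z) = 2·atan2(0.80892, 2.371) = 0.65758 rad
ℓ = θ/κ = 0.65758/0.25778 = 2.55091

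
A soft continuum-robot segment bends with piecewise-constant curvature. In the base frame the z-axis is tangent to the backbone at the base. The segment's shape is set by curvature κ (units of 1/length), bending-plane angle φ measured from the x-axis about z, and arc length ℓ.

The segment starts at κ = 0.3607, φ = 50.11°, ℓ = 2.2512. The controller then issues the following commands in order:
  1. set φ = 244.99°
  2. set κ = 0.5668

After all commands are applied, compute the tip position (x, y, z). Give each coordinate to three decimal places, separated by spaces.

initial: κ=0.3607, φ=50.11°, ℓ=2.2512
cmd 1: set φ=244.99° → (κ,φ,ℓ)=(0.3607,244.99°,2.2512) → tip=(-0.3656,-0.7838,2.0118)
cmd 2: set κ=0.5668 → (κ,φ,ℓ)=(0.5668,244.99°,2.2512) → tip=(-0.5292,-1.1343,1.6882)

-0.529 -1.134 1.688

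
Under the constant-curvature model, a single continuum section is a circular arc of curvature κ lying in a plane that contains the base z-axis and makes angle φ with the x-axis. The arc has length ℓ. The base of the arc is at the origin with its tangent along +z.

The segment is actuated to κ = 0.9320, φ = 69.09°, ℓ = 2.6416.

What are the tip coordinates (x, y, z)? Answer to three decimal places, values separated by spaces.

0.681 1.782 0.674

θ = κ·ℓ = 0.9320 × 2.6416 = 2.46197 rad
ρ = (1 − cos θ)/κ = (1 − -0.77781)/0.9320 = 1.90752
z = sin θ / κ = 0.62850/0.9320 = 0.67435
x = ρ cos φ = 1.90752 × cos(69.09°) = 0.68080
y = ρ sin φ = 1.90752 × sin(69.09°) = 1.78190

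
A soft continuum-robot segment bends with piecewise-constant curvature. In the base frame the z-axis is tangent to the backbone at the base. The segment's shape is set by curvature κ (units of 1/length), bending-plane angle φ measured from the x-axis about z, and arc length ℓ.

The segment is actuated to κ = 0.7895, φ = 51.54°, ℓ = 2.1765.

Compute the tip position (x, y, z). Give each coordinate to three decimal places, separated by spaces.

0.904 1.138 1.253

θ = κ·ℓ = 0.7895 × 2.1765 = 1.71835 rad
ρ = (1 − cos θ)/κ = (1 − -0.14702)/0.7895 = 1.45284
z = sin θ / κ = 0.98913/0.7895 = 1.25286
x = ρ cos φ = 1.45284 × cos(51.54°) = 0.90362
y = ρ sin φ = 1.45284 × sin(51.54°) = 1.13763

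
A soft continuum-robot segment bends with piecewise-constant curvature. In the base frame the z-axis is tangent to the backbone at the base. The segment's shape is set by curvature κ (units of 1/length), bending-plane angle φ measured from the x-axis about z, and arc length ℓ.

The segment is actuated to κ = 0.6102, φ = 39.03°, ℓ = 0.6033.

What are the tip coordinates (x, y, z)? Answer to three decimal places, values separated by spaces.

θ = κ·ℓ = 0.6102 × 0.6033 = 0.36813 rad
ρ = (1 − cos θ)/κ = (1 − 0.93300)/0.6102 = 0.10980
z = sin θ / κ = 0.35987/0.6102 = 0.58977
x = ρ cos φ = 0.10980 × cos(39.03°) = 0.08529
y = ρ sin φ = 0.10980 × sin(39.03°) = 0.06914

0.085 0.069 0.590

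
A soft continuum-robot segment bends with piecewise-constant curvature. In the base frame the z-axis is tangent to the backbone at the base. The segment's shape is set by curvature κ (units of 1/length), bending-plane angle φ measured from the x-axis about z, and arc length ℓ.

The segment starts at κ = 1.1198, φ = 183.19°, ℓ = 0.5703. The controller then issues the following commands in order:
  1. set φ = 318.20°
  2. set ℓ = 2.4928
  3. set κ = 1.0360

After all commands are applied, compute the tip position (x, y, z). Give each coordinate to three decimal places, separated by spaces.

1.330 -1.189 0.512

initial: κ=1.1198, φ=183.19°, ℓ=0.5703
cmd 1: set φ=318.20° → (κ,φ,ℓ)=(1.1198,318.20°,0.5703) → tip=(0.1312,-0.1173,0.5323)
cmd 2: set ℓ=2.4928 → (κ,φ,ℓ)=(1.1198,318.20°,2.4928) → tip=(1.2910,-1.1543,0.3063)
cmd 3: set κ=1.0360 → (κ,φ,ℓ)=(1.0360,318.20°,2.4928) → tip=(1.3296,-1.1888,0.5120)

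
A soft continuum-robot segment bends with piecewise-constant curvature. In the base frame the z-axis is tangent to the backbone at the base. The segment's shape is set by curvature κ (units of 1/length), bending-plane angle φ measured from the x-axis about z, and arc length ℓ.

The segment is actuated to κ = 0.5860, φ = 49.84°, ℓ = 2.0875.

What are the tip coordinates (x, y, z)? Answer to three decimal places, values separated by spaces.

θ = κ·ℓ = 0.5860 × 2.0875 = 1.22327 rad
ρ = (1 − cos θ)/κ = (1 − 0.34057)/0.5860 = 1.12531
z = sin θ / κ = 0.94022/0.5860 = 1.60447
x = ρ cos φ = 1.12531 × cos(49.84°) = 0.72574
y = ρ sin φ = 1.12531 × sin(49.84°) = 0.86001

0.726 0.860 1.604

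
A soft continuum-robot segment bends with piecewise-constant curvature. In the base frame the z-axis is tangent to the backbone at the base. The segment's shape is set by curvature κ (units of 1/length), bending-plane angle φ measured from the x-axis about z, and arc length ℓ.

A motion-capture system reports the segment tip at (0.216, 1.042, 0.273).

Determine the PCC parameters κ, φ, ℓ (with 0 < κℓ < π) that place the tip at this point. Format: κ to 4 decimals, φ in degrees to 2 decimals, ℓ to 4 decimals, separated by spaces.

1.7634 78.29 1.4968

ρ = √(x²+y²) = √(0.216² + 1.042²) = 1.06415
φ = atan2(y, x) mod 360° = atan2(1.042, 0.216) = 78.2888°
|p|² = ρ² + z² = 1.06415² + 0.273² = 1.20695
κ = 2ρ / |p|² = 2×1.06415 / 1.20695 = 1.76338
θ = 2·atan2(ρ, z) = 2·atan2(1.06415, 0.273) = 2.63934 rad
ℓ = θ/κ = 2.63934/1.76338 = 1.49675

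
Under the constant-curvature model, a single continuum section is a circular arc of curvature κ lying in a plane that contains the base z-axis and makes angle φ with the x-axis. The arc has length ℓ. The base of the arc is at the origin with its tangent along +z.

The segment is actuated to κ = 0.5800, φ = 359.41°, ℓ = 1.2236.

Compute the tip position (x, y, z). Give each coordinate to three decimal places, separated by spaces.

θ = κ·ℓ = 0.5800 × 1.2236 = 0.70969 rad
ρ = (1 − cos θ)/κ = (1 − 0.75857)/0.5800 = 0.41627
z = sin θ / κ = 0.65160/0.5800 = 1.12344
x = ρ cos φ = 0.41627 × cos(359.41°) = 0.41624
y = ρ sin φ = 0.41627 × sin(359.41°) = -0.00429

0.416 -0.004 1.123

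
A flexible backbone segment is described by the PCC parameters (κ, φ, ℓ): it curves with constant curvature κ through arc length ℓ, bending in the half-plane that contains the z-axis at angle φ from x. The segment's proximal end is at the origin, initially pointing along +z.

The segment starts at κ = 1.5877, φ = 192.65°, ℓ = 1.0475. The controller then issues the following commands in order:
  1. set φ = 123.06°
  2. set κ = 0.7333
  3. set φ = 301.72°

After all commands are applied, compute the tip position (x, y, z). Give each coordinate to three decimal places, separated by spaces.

0.201 -0.326 0.947

initial: κ=1.5877, φ=192.65°, ℓ=1.0475
cmd 1: set φ=123.06° → (κ,φ,ℓ)=(1.5877,123.06°,1.0475) → tip=(-0.3753,0.5765,0.6272)
cmd 2: set κ=0.7333 → (κ,φ,ℓ)=(0.7333,123.06°,1.0475) → tip=(-0.2089,0.3209,0.9475)
cmd 3: set φ=301.72° → (κ,φ,ℓ)=(0.7333,301.72°,1.0475) → tip=(0.2013,-0.3257,0.9475)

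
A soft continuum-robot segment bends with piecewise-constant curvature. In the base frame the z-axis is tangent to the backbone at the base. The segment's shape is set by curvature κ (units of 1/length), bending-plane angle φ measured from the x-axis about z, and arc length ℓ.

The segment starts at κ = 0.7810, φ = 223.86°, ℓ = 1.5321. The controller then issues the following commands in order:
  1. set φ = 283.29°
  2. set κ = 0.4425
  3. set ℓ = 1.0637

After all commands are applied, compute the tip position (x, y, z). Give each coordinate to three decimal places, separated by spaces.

0.056 -0.239 1.025

initial: κ=0.7810, φ=223.86°, ℓ=1.5321
cmd 1: set φ=283.29° → (κ,φ,ℓ)=(0.7810,283.29°,1.5321) → tip=(0.1867,-0.7906,1.1918)
cmd 2: set κ=0.4425 → (κ,φ,ℓ)=(0.4425,283.29°,1.5321) → tip=(0.1149,-0.4864,1.4174)
cmd 3: set ℓ=1.0637 → (κ,φ,ℓ)=(0.4425,283.29°,1.0637) → tip=(0.0565,-0.2392,1.0249)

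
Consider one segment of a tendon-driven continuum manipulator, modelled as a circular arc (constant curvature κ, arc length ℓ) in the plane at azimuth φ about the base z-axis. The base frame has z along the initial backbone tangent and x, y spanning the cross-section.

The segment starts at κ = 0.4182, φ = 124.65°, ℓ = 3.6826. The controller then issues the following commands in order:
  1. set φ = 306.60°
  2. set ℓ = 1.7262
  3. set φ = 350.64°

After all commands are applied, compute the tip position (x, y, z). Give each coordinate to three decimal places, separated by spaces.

initial: κ=0.4182, φ=124.65°, ℓ=3.6826
cmd 1: set φ=306.60° → (κ,φ,ℓ)=(0.4182,306.60°,3.6826) → tip=(1.3819,-1.8607,2.3901)
cmd 2: set ℓ=1.7262 → (κ,φ,ℓ)=(0.4182,306.60°,1.7262) → tip=(0.3556,-0.4789,1.5801)
cmd 3: set φ=350.64° → (κ,φ,ℓ)=(0.4182,350.64°,1.7262) → tip=(0.5885,-0.0970,1.5801)

0.589 -0.097 1.580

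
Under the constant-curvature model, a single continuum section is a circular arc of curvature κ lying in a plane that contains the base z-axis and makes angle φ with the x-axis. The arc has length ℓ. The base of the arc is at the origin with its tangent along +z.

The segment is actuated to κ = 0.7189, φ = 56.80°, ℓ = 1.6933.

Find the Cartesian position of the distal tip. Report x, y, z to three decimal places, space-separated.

0.498 0.761 1.305

θ = κ·ℓ = 0.7189 × 1.6933 = 1.21731 rad
ρ = (1 − cos θ)/κ = (1 − 0.34617)/0.7189 = 0.90949
z = sin θ / κ = 0.93817/0.7189 = 1.30501
x = ρ cos φ = 0.90949 × cos(56.80°) = 0.49800
y = ρ sin φ = 0.90949 × sin(56.80°) = 0.76103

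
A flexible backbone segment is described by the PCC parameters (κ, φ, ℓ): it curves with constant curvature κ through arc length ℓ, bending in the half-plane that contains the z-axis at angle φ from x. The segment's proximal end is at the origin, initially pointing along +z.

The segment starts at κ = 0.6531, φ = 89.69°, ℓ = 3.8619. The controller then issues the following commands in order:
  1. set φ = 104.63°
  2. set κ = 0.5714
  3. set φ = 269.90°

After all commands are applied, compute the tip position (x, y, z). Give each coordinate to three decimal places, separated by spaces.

-0.005 -2.789 1.408

initial: κ=0.6531, φ=89.69°, ℓ=3.8619
cmd 1: set φ=104.63° → (κ,φ,ℓ)=(0.6531,104.63°,3.8619) → tip=(-0.7016,2.6878,0.8889)
cmd 2: set κ=0.5714 → (κ,φ,ℓ)=(0.5714,104.63°,3.8619) → tip=(-0.7046,2.6990,1.4080)
cmd 3: set φ=269.90° → (κ,φ,ℓ)=(0.5714,269.90°,3.8619) → tip=(-0.0049,-2.7895,1.4080)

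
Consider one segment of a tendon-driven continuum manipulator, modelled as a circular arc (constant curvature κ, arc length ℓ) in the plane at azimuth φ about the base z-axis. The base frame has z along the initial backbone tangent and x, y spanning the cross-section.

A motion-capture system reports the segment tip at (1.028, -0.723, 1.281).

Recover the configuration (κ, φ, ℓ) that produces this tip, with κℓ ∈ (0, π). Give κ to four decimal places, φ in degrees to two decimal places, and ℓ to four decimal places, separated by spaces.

0.7805 324.88 1.9881

ρ = √(x²+y²) = √(1.028² + -0.723²) = 1.25679
φ = atan2(y, x) mod 360° = atan2(-0.723, 1.028) = 324.8810°
|p|² = ρ² + z² = 1.25679² + 1.281² = 3.22047
κ = 2ρ / |p|² = 2×1.25679 / 3.22047 = 0.78050
θ = 2·atan2(ρ, z) = 2·atan2(1.25679, 1.281) = 1.55171 rad
ℓ = θ/κ = 1.55171/0.78050 = 1.98811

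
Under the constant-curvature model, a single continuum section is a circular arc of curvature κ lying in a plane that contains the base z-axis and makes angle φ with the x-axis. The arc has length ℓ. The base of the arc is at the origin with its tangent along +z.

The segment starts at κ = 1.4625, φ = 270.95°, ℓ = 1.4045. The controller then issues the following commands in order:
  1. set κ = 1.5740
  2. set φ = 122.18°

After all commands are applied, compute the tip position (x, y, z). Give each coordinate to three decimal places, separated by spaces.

initial: κ=1.4625, φ=270.95°, ℓ=1.4045
cmd 1: set κ=1.5740 → (κ,φ,ℓ)=(1.5740,270.95°,1.4045) → tip=(0.0168,-1.0145,0.5096)
cmd 2: set φ=122.18° → (κ,φ,ℓ)=(1.5740,122.18°,1.4045) → tip=(-0.5404,0.8588,0.5096)

-0.540 0.859 0.510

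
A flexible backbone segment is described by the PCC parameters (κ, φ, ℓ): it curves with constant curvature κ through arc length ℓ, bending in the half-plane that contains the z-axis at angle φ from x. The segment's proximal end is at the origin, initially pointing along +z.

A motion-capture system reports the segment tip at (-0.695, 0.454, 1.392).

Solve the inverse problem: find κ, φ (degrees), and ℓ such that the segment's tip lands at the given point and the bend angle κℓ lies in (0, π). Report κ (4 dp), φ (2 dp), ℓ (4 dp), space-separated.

0.6321 146.85 1.7016

ρ = √(x²+y²) = √(-0.695² + 0.454²) = 0.83015
φ = atan2(y, x) mod 360° = atan2(0.454, -0.695) = 146.8459°
|p|² = ρ² + z² = 0.83015² + 1.392² = 2.62681
κ = 2ρ / |p|² = 2×0.83015 / 2.62681 = 0.63206
θ = 2·atan2(ρ, z) = 2·atan2(0.83015, 1.392) = 1.07549 rad
ℓ = θ/κ = 1.07549/0.63206 = 1.70157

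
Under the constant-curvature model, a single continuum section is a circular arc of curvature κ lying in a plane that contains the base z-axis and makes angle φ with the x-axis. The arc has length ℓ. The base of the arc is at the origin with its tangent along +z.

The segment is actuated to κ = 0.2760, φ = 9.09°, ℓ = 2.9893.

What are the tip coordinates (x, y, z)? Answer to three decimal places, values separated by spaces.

θ = κ·ℓ = 0.2760 × 2.9893 = 0.82505 rad
ρ = (1 − cos θ)/κ = (1 − 0.67852)/0.2760 = 1.16477
z = sin θ / κ = 0.73458/0.2760 = 2.66152
x = ρ cos φ = 1.16477 × cos(9.09°) = 1.15015
y = ρ sin φ = 1.16477 × sin(9.09°) = 0.18402

1.150 0.184 2.662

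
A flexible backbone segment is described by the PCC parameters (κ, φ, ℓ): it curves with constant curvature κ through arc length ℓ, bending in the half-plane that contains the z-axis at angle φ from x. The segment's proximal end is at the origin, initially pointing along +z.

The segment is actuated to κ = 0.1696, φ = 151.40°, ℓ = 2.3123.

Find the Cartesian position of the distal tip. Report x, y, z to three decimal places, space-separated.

θ = κ·ℓ = 0.1696 × 2.3123 = 0.39217 rad
ρ = (1 − cos θ)/κ = (1 − 0.92408)/0.1696 = 0.44762
z = sin θ / κ = 0.38219/0.1696 = 2.25348
x = ρ cos φ = 0.44762 × cos(151.40°) = -0.39300
y = ρ sin φ = 0.44762 × sin(151.40°) = 0.21427

-0.393 0.214 2.253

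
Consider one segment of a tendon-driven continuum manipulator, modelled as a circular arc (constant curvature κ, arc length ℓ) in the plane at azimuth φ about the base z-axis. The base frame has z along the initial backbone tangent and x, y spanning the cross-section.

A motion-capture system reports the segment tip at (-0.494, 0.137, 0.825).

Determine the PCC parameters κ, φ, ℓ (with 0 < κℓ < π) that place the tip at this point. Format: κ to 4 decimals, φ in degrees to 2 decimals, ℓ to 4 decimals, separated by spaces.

ρ = √(x²+y²) = √(-0.494² + 0.137²) = 0.51265
φ = atan2(y, x) mod 360° = atan2(0.137, -0.494) = 164.4998°
|p|² = ρ² + z² = 0.51265² + 0.825² = 0.94343
κ = 2ρ / |p|² = 2×0.51265 / 0.94343 = 1.08677
θ = 2·atan2(ρ, z) = 2·atan2(0.51265, 0.825) = 1.11200 rad
ℓ = θ/κ = 1.11200/1.08677 = 1.02321

1.0868 164.50 1.0232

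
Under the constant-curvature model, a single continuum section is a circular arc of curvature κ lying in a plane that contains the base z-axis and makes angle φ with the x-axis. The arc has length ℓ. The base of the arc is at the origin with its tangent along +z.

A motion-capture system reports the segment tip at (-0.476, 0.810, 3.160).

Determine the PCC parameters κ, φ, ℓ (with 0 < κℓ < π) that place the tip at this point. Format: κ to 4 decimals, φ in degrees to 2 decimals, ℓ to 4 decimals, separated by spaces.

0.1729 120.44 3.3430

ρ = √(x²+y²) = √(-0.476² + 0.810²) = 0.93951
φ = atan2(y, x) mod 360° = atan2(0.810, -0.476) = 120.4408°
|p|² = ρ² + z² = 0.93951² + 3.160² = 10.86828
κ = 2ρ / |p|² = 2×0.93951 / 10.86828 = 0.17289
θ = 2·atan2(ρ, z) = 2·atan2(0.93951, 3.160) = 0.57798 rad
ℓ = θ/κ = 0.57798/0.17289 = 3.34305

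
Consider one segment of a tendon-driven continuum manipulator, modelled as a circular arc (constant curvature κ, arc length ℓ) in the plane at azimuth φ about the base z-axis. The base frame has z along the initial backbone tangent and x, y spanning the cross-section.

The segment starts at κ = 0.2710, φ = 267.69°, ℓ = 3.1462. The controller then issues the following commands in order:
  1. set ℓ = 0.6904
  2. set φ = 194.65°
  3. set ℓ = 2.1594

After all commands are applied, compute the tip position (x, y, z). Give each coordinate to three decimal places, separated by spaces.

-0.594 -0.155 2.038

initial: κ=0.2710, φ=267.69°, ℓ=3.1462
cmd 1: set ℓ=0.6904 → (κ,φ,ℓ)=(0.2710,267.69°,0.6904) → tip=(-0.0026,-0.0643,0.6864)
cmd 2: set φ=194.65° → (κ,φ,ℓ)=(0.2710,194.65°,0.6904) → tip=(-0.0623,-0.0163,0.6864)
cmd 3: set ℓ=2.1594 → (κ,φ,ℓ)=(0.2710,194.65°,2.1594) → tip=(-0.5940,-0.1553,2.0382)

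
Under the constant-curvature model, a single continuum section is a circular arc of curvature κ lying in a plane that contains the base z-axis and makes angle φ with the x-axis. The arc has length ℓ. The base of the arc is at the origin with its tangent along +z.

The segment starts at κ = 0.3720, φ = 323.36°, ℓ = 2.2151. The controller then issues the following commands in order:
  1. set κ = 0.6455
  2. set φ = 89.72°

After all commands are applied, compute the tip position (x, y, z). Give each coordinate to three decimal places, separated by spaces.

initial: κ=0.3720, φ=323.36°, ℓ=2.2151
cmd 1: set κ=0.6455 → (κ,φ,ℓ)=(0.6455,323.36°,2.2151) → tip=(1.0684,-0.7947,1.5338)
cmd 2: set φ=89.72° → (κ,φ,ℓ)=(0.6455,89.72°,2.2151) → tip=(0.0065,1.3315,1.5338)

0.007 1.332 1.534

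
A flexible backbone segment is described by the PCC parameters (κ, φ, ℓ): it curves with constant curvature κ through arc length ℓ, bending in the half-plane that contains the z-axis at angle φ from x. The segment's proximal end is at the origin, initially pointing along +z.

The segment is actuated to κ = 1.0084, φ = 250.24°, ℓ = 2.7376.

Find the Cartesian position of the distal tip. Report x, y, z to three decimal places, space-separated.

-0.646 -1.800 0.369

θ = κ·ℓ = 1.0084 × 2.7376 = 2.76060 rad
ρ = (1 − cos θ)/κ = (1 − -0.92829)/1.0084 = 1.91223
z = sin θ / κ = 0.37185/1.0084 = 0.36875
x = ρ cos φ = 1.91223 × cos(250.24°) = -0.64649
y = ρ sin φ = 1.91223 × sin(250.24°) = -1.79963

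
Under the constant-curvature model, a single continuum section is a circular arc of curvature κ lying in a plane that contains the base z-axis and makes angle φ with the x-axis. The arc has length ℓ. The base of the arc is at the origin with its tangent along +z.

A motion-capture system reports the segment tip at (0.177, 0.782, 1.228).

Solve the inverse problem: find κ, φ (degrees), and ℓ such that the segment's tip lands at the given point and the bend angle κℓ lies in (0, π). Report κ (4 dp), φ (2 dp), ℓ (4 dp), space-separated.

ρ = √(x²+y²) = √(0.177² + 0.782²) = 0.80178
φ = atan2(y, x) mod 360° = atan2(0.782, 0.177) = 77.2464°
|p|² = ρ² + z² = 0.80178² + 1.228² = 2.15084
κ = 2ρ / |p|² = 2×0.80178 / 2.15084 = 0.74555
θ = 2·atan2(ρ, z) = 2·atan2(0.80178, 1.228) = 1.15685 rad
ℓ = θ/κ = 1.15685/0.74555 = 1.55166

0.7456 77.25 1.5517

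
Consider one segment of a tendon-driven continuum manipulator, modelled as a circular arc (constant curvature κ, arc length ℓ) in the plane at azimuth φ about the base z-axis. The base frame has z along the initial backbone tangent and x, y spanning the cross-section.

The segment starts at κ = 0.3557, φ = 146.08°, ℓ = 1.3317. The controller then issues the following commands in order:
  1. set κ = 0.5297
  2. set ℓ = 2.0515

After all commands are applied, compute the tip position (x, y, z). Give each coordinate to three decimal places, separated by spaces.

initial: κ=0.3557, φ=146.08°, ℓ=1.3317
cmd 1: set κ=0.5297 → (κ,φ,ℓ)=(0.5297,146.08°,1.3317) → tip=(-0.3739,0.2514,1.2240)
cmd 2: set ℓ=2.0515 → (κ,φ,ℓ)=(0.5297,146.08°,2.0515) → tip=(-0.8375,0.5632,1.6709)

-0.837 0.563 1.671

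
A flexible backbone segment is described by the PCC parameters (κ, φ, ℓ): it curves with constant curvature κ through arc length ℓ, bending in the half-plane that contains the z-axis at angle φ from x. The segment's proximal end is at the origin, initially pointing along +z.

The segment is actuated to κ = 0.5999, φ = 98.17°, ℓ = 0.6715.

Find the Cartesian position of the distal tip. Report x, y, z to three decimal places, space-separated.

-0.019 0.132 0.653

θ = κ·ℓ = 0.5999 × 0.6715 = 0.40283 rad
ρ = (1 − cos θ)/κ = (1 − 0.91995)/0.5999 = 0.13343
z = sin θ / κ = 0.39203/0.5999 = 0.65349
x = ρ cos φ = 0.13343 × cos(98.17°) = -0.01896
y = ρ sin φ = 0.13343 × sin(98.17°) = 0.13208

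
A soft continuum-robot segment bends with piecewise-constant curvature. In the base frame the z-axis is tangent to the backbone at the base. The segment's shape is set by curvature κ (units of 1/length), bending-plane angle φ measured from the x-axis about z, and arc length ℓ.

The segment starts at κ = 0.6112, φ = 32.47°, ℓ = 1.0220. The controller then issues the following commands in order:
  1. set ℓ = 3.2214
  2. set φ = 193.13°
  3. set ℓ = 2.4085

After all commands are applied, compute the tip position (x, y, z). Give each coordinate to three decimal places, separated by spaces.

initial: κ=0.6112, φ=32.47°, ℓ=1.0220
cmd 1: set ℓ=3.2214 → (κ,φ,ℓ)=(0.6112,32.47°,3.2214) → tip=(1.9155,1.2189,1.5082)
cmd 2: set φ=193.13° → (κ,φ,ℓ)=(0.6112,193.13°,3.2214) → tip=(-2.2111,-0.5158,1.5082)
cmd 3: set ℓ=2.4085 → (κ,φ,ℓ)=(0.6112,193.13°,2.4085) → tip=(-1.4363,-0.3350,1.6282)

-1.436 -0.335 1.628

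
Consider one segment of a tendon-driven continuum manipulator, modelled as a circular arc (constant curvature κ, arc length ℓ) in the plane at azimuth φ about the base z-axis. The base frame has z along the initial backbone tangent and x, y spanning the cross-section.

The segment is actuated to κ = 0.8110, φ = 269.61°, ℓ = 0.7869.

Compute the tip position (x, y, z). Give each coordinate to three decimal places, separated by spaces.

θ = κ·ℓ = 0.8110 × 0.7869 = 0.63818 rad
ρ = (1 − cos θ)/κ = (1 − 0.80318)/0.8110 = 0.24268
z = sin θ / κ = 0.59573/0.8110 = 0.73456
x = ρ cos φ = 0.24268 × cos(269.61°) = -0.00165
y = ρ sin φ = 0.24268 × sin(269.61°) = -0.24268

-0.002 -0.243 0.735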